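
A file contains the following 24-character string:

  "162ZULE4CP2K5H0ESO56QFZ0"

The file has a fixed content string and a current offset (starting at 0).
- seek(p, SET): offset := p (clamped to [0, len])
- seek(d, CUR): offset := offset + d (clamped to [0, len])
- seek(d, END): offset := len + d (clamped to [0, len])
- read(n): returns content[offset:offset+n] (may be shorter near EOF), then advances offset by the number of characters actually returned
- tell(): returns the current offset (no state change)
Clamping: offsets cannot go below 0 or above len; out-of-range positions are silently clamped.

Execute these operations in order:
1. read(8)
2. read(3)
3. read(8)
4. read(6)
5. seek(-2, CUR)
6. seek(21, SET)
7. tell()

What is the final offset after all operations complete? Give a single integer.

Answer: 21

Derivation:
After 1 (read(8)): returned '162ZULE4', offset=8
After 2 (read(3)): returned 'CP2', offset=11
After 3 (read(8)): returned 'K5H0ESO5', offset=19
After 4 (read(6)): returned '6QFZ0', offset=24
After 5 (seek(-2, CUR)): offset=22
After 6 (seek(21, SET)): offset=21
After 7 (tell()): offset=21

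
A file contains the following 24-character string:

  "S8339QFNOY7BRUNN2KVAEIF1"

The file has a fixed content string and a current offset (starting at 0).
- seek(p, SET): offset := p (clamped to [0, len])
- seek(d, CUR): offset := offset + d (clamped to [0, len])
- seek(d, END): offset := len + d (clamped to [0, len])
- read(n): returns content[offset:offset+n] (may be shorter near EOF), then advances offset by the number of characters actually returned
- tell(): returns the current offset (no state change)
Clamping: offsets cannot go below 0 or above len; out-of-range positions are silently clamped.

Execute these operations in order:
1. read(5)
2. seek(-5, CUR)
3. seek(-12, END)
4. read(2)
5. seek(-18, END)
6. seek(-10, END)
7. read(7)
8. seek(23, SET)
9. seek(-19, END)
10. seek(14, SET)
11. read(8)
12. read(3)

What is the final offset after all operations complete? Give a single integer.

Answer: 24

Derivation:
After 1 (read(5)): returned 'S8339', offset=5
After 2 (seek(-5, CUR)): offset=0
After 3 (seek(-12, END)): offset=12
After 4 (read(2)): returned 'RU', offset=14
After 5 (seek(-18, END)): offset=6
After 6 (seek(-10, END)): offset=14
After 7 (read(7)): returned 'NN2KVAE', offset=21
After 8 (seek(23, SET)): offset=23
After 9 (seek(-19, END)): offset=5
After 10 (seek(14, SET)): offset=14
After 11 (read(8)): returned 'NN2KVAEI', offset=22
After 12 (read(3)): returned 'F1', offset=24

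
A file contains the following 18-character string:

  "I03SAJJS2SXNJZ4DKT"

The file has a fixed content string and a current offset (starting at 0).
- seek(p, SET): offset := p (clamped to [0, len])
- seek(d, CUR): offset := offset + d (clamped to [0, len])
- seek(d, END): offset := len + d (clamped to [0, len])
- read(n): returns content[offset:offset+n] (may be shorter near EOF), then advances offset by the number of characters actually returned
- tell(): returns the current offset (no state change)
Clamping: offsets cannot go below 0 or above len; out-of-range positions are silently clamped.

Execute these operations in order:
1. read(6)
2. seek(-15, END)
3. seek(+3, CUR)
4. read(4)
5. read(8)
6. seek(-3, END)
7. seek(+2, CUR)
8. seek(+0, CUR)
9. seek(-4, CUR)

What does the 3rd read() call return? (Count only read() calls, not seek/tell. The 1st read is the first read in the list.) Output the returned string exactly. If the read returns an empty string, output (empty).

After 1 (read(6)): returned 'I03SAJ', offset=6
After 2 (seek(-15, END)): offset=3
After 3 (seek(+3, CUR)): offset=6
After 4 (read(4)): returned 'JS2S', offset=10
After 5 (read(8)): returned 'XNJZ4DKT', offset=18
After 6 (seek(-3, END)): offset=15
After 7 (seek(+2, CUR)): offset=17
After 8 (seek(+0, CUR)): offset=17
After 9 (seek(-4, CUR)): offset=13

Answer: XNJZ4DKT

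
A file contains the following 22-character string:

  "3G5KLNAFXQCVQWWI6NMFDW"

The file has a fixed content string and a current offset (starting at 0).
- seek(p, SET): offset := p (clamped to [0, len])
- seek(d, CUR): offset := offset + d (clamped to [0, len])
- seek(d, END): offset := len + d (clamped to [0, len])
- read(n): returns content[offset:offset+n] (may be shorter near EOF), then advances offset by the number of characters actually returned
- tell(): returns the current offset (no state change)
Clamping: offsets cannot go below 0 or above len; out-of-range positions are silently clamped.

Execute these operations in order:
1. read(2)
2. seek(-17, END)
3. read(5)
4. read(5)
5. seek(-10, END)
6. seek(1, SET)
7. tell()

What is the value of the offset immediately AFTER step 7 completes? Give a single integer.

After 1 (read(2)): returned '3G', offset=2
After 2 (seek(-17, END)): offset=5
After 3 (read(5)): returned 'NAFXQ', offset=10
After 4 (read(5)): returned 'CVQWW', offset=15
After 5 (seek(-10, END)): offset=12
After 6 (seek(1, SET)): offset=1
After 7 (tell()): offset=1

Answer: 1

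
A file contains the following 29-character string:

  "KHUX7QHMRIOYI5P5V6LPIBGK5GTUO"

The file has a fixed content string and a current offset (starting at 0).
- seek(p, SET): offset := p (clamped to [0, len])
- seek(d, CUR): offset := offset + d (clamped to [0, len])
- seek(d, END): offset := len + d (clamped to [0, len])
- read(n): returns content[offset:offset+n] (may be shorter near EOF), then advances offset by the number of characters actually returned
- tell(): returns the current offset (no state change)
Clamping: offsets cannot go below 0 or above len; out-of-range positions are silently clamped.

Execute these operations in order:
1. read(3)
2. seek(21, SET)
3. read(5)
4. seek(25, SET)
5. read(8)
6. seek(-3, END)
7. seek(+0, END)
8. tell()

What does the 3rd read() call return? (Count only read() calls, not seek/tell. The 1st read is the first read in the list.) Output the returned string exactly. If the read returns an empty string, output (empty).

Answer: GTUO

Derivation:
After 1 (read(3)): returned 'KHU', offset=3
After 2 (seek(21, SET)): offset=21
After 3 (read(5)): returned 'BGK5G', offset=26
After 4 (seek(25, SET)): offset=25
After 5 (read(8)): returned 'GTUO', offset=29
After 6 (seek(-3, END)): offset=26
After 7 (seek(+0, END)): offset=29
After 8 (tell()): offset=29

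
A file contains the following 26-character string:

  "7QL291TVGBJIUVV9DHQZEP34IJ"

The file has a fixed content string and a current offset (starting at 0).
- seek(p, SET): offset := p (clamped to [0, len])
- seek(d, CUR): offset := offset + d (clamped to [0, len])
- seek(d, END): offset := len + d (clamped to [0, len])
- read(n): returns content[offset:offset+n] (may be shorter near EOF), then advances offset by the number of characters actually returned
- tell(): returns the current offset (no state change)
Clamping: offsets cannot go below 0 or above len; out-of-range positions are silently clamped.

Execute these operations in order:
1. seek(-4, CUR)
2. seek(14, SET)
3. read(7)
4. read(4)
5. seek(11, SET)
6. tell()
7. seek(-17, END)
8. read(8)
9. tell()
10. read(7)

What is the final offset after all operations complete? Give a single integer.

Answer: 24

Derivation:
After 1 (seek(-4, CUR)): offset=0
After 2 (seek(14, SET)): offset=14
After 3 (read(7)): returned 'V9DHQZE', offset=21
After 4 (read(4)): returned 'P34I', offset=25
After 5 (seek(11, SET)): offset=11
After 6 (tell()): offset=11
After 7 (seek(-17, END)): offset=9
After 8 (read(8)): returned 'BJIUVV9D', offset=17
After 9 (tell()): offset=17
After 10 (read(7)): returned 'HQZEP34', offset=24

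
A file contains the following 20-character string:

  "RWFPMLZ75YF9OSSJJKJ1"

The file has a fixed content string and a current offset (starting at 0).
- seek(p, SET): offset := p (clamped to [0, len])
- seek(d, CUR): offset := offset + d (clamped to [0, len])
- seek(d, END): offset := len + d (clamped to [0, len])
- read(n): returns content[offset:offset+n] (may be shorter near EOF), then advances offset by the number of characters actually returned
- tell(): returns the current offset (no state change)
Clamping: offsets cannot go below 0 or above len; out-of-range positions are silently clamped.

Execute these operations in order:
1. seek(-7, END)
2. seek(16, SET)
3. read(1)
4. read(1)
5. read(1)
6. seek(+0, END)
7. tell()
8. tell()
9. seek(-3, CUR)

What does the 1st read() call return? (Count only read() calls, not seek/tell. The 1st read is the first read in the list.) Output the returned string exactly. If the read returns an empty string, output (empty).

Answer: J

Derivation:
After 1 (seek(-7, END)): offset=13
After 2 (seek(16, SET)): offset=16
After 3 (read(1)): returned 'J', offset=17
After 4 (read(1)): returned 'K', offset=18
After 5 (read(1)): returned 'J', offset=19
After 6 (seek(+0, END)): offset=20
After 7 (tell()): offset=20
After 8 (tell()): offset=20
After 9 (seek(-3, CUR)): offset=17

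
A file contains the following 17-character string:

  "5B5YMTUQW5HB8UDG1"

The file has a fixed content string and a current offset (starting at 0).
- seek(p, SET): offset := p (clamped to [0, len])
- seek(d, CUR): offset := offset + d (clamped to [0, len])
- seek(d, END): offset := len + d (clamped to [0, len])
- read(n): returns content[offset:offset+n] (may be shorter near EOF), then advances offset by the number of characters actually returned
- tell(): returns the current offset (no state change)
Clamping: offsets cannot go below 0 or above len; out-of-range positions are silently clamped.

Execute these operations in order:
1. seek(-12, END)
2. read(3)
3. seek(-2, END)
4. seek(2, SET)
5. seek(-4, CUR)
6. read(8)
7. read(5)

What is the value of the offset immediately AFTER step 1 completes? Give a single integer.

After 1 (seek(-12, END)): offset=5

Answer: 5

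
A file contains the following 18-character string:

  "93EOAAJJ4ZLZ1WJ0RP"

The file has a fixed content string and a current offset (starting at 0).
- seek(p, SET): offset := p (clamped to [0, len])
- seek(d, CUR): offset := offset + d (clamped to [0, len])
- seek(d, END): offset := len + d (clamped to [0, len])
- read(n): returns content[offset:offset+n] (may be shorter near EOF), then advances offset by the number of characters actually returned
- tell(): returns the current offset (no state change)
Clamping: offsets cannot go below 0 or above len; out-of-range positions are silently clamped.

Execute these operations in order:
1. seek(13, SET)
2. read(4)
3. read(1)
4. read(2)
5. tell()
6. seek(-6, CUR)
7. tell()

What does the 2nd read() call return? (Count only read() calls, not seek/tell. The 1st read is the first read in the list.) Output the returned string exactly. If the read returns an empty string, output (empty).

Answer: P

Derivation:
After 1 (seek(13, SET)): offset=13
After 2 (read(4)): returned 'WJ0R', offset=17
After 3 (read(1)): returned 'P', offset=18
After 4 (read(2)): returned '', offset=18
After 5 (tell()): offset=18
After 6 (seek(-6, CUR)): offset=12
After 7 (tell()): offset=12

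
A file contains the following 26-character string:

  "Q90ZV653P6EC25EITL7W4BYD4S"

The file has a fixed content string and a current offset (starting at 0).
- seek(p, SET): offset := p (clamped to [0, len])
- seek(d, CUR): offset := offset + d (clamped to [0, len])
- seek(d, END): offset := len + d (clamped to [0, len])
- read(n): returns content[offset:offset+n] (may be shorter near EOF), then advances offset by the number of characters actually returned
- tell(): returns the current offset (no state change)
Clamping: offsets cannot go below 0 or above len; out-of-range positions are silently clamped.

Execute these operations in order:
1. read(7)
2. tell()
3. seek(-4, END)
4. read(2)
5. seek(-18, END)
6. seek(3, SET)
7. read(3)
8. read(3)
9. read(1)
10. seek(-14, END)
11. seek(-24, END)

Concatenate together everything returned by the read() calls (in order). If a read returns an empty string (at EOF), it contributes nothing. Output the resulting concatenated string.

Answer: Q90ZV65YDZV653P6

Derivation:
After 1 (read(7)): returned 'Q90ZV65', offset=7
After 2 (tell()): offset=7
After 3 (seek(-4, END)): offset=22
After 4 (read(2)): returned 'YD', offset=24
After 5 (seek(-18, END)): offset=8
After 6 (seek(3, SET)): offset=3
After 7 (read(3)): returned 'ZV6', offset=6
After 8 (read(3)): returned '53P', offset=9
After 9 (read(1)): returned '6', offset=10
After 10 (seek(-14, END)): offset=12
After 11 (seek(-24, END)): offset=2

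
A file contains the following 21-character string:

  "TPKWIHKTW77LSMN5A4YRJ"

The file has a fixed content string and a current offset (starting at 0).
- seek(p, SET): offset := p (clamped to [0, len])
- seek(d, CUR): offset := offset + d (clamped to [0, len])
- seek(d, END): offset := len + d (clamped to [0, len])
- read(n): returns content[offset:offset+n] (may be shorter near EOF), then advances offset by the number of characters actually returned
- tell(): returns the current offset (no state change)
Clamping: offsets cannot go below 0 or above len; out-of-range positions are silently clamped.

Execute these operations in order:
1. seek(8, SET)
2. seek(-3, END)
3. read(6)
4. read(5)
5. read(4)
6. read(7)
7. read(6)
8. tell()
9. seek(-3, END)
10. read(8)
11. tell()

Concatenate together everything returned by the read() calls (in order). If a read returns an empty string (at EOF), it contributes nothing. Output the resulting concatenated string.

Answer: YRJYRJ

Derivation:
After 1 (seek(8, SET)): offset=8
After 2 (seek(-3, END)): offset=18
After 3 (read(6)): returned 'YRJ', offset=21
After 4 (read(5)): returned '', offset=21
After 5 (read(4)): returned '', offset=21
After 6 (read(7)): returned '', offset=21
After 7 (read(6)): returned '', offset=21
After 8 (tell()): offset=21
After 9 (seek(-3, END)): offset=18
After 10 (read(8)): returned 'YRJ', offset=21
After 11 (tell()): offset=21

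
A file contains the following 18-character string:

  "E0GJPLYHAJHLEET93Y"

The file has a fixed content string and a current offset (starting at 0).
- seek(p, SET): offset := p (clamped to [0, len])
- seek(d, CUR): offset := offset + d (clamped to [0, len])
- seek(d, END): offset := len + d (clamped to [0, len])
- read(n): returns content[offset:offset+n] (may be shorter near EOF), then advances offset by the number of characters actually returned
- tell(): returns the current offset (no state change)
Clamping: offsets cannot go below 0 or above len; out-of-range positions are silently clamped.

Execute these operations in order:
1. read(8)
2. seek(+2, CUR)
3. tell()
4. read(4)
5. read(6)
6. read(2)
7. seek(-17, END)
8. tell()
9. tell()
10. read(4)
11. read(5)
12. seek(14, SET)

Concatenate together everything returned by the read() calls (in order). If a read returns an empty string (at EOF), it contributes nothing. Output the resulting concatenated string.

After 1 (read(8)): returned 'E0GJPLYH', offset=8
After 2 (seek(+2, CUR)): offset=10
After 3 (tell()): offset=10
After 4 (read(4)): returned 'HLEE', offset=14
After 5 (read(6)): returned 'T93Y', offset=18
After 6 (read(2)): returned '', offset=18
After 7 (seek(-17, END)): offset=1
After 8 (tell()): offset=1
After 9 (tell()): offset=1
After 10 (read(4)): returned '0GJP', offset=5
After 11 (read(5)): returned 'LYHAJ', offset=10
After 12 (seek(14, SET)): offset=14

Answer: E0GJPLYHHLEET93Y0GJPLYHAJ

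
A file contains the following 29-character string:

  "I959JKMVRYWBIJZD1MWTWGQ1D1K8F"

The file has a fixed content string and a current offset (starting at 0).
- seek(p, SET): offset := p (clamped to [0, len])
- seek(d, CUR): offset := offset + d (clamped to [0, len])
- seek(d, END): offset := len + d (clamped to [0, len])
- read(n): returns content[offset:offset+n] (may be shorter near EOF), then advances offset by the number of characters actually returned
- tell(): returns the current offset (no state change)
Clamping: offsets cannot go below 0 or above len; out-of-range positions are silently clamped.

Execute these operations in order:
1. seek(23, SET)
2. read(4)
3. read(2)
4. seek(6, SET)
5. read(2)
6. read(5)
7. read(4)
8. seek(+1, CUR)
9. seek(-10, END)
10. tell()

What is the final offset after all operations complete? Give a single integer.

Answer: 19

Derivation:
After 1 (seek(23, SET)): offset=23
After 2 (read(4)): returned '1D1K', offset=27
After 3 (read(2)): returned '8F', offset=29
After 4 (seek(6, SET)): offset=6
After 5 (read(2)): returned 'MV', offset=8
After 6 (read(5)): returned 'RYWBI', offset=13
After 7 (read(4)): returned 'JZD1', offset=17
After 8 (seek(+1, CUR)): offset=18
After 9 (seek(-10, END)): offset=19
After 10 (tell()): offset=19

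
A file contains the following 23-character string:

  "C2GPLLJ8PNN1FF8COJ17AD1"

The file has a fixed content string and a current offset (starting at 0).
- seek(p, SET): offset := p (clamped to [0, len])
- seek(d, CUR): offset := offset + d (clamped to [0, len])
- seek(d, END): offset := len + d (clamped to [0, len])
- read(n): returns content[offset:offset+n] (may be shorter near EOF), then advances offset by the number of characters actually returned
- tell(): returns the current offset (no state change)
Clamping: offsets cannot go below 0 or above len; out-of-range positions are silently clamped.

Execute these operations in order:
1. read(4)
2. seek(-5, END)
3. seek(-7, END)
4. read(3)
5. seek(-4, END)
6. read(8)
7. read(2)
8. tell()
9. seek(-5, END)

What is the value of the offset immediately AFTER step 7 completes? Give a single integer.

After 1 (read(4)): returned 'C2GP', offset=4
After 2 (seek(-5, END)): offset=18
After 3 (seek(-7, END)): offset=16
After 4 (read(3)): returned 'OJ1', offset=19
After 5 (seek(-4, END)): offset=19
After 6 (read(8)): returned '7AD1', offset=23
After 7 (read(2)): returned '', offset=23

Answer: 23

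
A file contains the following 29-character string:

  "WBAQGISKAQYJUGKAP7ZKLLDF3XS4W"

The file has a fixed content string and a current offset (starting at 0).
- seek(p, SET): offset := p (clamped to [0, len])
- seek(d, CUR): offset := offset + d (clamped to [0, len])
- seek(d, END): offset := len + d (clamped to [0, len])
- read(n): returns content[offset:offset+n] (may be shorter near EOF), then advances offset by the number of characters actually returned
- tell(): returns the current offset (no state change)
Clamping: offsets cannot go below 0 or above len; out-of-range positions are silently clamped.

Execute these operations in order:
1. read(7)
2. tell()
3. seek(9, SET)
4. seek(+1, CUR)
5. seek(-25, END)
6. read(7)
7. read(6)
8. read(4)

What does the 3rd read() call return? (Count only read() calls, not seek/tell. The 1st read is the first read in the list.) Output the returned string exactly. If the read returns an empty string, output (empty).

After 1 (read(7)): returned 'WBAQGIS', offset=7
After 2 (tell()): offset=7
After 3 (seek(9, SET)): offset=9
After 4 (seek(+1, CUR)): offset=10
After 5 (seek(-25, END)): offset=4
After 6 (read(7)): returned 'GISKAQY', offset=11
After 7 (read(6)): returned 'JUGKAP', offset=17
After 8 (read(4)): returned '7ZKL', offset=21

Answer: JUGKAP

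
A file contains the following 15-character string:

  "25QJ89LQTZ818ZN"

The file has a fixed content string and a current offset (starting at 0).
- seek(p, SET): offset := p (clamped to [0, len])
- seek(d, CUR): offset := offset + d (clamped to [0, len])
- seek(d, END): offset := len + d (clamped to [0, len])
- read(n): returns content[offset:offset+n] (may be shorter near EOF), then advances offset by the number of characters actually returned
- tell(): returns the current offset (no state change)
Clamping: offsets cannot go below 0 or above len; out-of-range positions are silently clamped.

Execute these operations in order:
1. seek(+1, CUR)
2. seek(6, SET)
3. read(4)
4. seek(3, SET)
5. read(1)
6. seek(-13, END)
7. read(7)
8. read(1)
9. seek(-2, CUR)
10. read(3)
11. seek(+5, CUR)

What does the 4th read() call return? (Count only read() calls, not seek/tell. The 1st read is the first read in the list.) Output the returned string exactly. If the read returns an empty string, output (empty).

Answer: Z

Derivation:
After 1 (seek(+1, CUR)): offset=1
After 2 (seek(6, SET)): offset=6
After 3 (read(4)): returned 'LQTZ', offset=10
After 4 (seek(3, SET)): offset=3
After 5 (read(1)): returned 'J', offset=4
After 6 (seek(-13, END)): offset=2
After 7 (read(7)): returned 'QJ89LQT', offset=9
After 8 (read(1)): returned 'Z', offset=10
After 9 (seek(-2, CUR)): offset=8
After 10 (read(3)): returned 'TZ8', offset=11
After 11 (seek(+5, CUR)): offset=15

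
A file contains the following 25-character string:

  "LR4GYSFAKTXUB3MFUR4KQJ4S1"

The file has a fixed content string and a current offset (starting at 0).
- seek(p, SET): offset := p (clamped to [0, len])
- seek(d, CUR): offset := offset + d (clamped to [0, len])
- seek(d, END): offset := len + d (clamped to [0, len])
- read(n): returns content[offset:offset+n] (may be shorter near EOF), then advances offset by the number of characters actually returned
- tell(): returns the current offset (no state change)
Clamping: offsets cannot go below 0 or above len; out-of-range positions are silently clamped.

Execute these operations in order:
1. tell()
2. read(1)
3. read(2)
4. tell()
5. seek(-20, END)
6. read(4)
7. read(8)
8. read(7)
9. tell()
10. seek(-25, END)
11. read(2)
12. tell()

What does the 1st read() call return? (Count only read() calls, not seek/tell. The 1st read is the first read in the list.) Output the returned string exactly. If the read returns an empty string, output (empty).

Answer: L

Derivation:
After 1 (tell()): offset=0
After 2 (read(1)): returned 'L', offset=1
After 3 (read(2)): returned 'R4', offset=3
After 4 (tell()): offset=3
After 5 (seek(-20, END)): offset=5
After 6 (read(4)): returned 'SFAK', offset=9
After 7 (read(8)): returned 'TXUB3MFU', offset=17
After 8 (read(7)): returned 'R4KQJ4S', offset=24
After 9 (tell()): offset=24
After 10 (seek(-25, END)): offset=0
After 11 (read(2)): returned 'LR', offset=2
After 12 (tell()): offset=2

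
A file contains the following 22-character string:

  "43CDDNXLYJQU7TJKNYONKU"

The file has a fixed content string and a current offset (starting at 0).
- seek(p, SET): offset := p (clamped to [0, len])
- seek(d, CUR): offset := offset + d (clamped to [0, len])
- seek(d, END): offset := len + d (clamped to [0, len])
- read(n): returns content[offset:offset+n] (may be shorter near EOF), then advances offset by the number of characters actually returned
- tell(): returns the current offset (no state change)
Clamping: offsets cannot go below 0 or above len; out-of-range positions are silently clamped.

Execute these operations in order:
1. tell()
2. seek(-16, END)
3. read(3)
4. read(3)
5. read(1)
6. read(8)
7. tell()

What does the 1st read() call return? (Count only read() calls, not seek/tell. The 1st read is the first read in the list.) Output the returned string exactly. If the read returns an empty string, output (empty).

After 1 (tell()): offset=0
After 2 (seek(-16, END)): offset=6
After 3 (read(3)): returned 'XLY', offset=9
After 4 (read(3)): returned 'JQU', offset=12
After 5 (read(1)): returned '7', offset=13
After 6 (read(8)): returned 'TJKNYONK', offset=21
After 7 (tell()): offset=21

Answer: XLY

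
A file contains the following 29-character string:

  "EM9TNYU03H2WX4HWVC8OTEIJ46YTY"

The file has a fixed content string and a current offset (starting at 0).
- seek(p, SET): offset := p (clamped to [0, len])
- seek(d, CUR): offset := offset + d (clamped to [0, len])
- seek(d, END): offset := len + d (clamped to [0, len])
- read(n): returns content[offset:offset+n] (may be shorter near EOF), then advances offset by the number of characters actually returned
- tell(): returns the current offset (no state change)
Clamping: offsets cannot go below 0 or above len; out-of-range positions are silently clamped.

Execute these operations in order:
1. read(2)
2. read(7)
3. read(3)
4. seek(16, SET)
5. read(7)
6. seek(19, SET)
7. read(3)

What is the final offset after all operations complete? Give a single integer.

Answer: 22

Derivation:
After 1 (read(2)): returned 'EM', offset=2
After 2 (read(7)): returned '9TNYU03', offset=9
After 3 (read(3)): returned 'H2W', offset=12
After 4 (seek(16, SET)): offset=16
After 5 (read(7)): returned 'VC8OTEI', offset=23
After 6 (seek(19, SET)): offset=19
After 7 (read(3)): returned 'OTE', offset=22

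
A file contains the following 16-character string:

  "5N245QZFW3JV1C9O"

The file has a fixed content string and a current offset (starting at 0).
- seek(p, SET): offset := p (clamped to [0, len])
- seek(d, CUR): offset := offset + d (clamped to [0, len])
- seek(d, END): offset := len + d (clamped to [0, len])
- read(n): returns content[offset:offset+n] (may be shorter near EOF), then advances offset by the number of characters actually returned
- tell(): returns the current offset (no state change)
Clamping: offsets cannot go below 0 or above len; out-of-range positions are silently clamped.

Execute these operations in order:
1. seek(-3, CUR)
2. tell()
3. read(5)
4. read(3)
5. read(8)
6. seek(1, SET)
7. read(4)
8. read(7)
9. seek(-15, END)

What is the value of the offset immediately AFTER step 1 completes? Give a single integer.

Answer: 0

Derivation:
After 1 (seek(-3, CUR)): offset=0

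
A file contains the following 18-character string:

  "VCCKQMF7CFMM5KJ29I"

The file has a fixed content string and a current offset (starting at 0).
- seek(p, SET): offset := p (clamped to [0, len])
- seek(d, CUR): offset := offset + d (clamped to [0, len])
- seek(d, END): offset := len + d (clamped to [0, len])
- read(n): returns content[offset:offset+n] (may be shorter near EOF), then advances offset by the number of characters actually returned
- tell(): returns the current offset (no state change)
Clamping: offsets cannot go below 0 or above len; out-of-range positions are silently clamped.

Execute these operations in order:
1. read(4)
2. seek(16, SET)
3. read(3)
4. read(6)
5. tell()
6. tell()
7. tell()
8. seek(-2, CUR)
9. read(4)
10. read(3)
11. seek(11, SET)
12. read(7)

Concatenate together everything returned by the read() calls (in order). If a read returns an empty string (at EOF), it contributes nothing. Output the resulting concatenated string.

Answer: VCCK9I9IM5KJ29I

Derivation:
After 1 (read(4)): returned 'VCCK', offset=4
After 2 (seek(16, SET)): offset=16
After 3 (read(3)): returned '9I', offset=18
After 4 (read(6)): returned '', offset=18
After 5 (tell()): offset=18
After 6 (tell()): offset=18
After 7 (tell()): offset=18
After 8 (seek(-2, CUR)): offset=16
After 9 (read(4)): returned '9I', offset=18
After 10 (read(3)): returned '', offset=18
After 11 (seek(11, SET)): offset=11
After 12 (read(7)): returned 'M5KJ29I', offset=18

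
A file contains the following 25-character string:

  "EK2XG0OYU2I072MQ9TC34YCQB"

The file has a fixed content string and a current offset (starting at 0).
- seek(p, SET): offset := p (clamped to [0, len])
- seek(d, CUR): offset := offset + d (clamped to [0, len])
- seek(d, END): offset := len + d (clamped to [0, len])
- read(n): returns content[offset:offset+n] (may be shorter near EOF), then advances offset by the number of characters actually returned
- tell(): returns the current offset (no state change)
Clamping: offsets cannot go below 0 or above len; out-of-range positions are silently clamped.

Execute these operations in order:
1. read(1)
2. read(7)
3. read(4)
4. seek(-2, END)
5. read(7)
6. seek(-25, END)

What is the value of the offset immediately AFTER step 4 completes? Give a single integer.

After 1 (read(1)): returned 'E', offset=1
After 2 (read(7)): returned 'K2XG0OY', offset=8
After 3 (read(4)): returned 'U2I0', offset=12
After 4 (seek(-2, END)): offset=23

Answer: 23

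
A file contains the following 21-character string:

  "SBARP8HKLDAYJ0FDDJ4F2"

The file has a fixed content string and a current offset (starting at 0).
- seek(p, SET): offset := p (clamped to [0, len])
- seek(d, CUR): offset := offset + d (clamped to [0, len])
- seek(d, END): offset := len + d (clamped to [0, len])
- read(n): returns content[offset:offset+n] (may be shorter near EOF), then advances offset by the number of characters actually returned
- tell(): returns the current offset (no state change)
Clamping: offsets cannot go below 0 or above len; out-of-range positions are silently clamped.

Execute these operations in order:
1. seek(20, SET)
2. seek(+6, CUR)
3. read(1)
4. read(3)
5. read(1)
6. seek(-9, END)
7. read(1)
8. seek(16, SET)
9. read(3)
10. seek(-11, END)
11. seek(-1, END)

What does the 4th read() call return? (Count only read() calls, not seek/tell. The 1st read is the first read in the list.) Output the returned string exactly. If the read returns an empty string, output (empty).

After 1 (seek(20, SET)): offset=20
After 2 (seek(+6, CUR)): offset=21
After 3 (read(1)): returned '', offset=21
After 4 (read(3)): returned '', offset=21
After 5 (read(1)): returned '', offset=21
After 6 (seek(-9, END)): offset=12
After 7 (read(1)): returned 'J', offset=13
After 8 (seek(16, SET)): offset=16
After 9 (read(3)): returned 'DJ4', offset=19
After 10 (seek(-11, END)): offset=10
After 11 (seek(-1, END)): offset=20

Answer: J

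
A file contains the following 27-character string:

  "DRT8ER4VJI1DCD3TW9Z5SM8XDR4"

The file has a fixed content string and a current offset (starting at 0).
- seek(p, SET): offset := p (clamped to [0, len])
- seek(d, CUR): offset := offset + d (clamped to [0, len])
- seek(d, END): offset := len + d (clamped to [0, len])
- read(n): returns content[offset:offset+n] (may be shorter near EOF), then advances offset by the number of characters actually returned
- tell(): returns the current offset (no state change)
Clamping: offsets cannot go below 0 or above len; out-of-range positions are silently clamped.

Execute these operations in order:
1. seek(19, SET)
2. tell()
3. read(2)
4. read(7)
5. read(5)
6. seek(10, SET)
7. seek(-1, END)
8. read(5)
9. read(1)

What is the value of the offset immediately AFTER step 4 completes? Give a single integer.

Answer: 27

Derivation:
After 1 (seek(19, SET)): offset=19
After 2 (tell()): offset=19
After 3 (read(2)): returned '5S', offset=21
After 4 (read(7)): returned 'M8XDR4', offset=27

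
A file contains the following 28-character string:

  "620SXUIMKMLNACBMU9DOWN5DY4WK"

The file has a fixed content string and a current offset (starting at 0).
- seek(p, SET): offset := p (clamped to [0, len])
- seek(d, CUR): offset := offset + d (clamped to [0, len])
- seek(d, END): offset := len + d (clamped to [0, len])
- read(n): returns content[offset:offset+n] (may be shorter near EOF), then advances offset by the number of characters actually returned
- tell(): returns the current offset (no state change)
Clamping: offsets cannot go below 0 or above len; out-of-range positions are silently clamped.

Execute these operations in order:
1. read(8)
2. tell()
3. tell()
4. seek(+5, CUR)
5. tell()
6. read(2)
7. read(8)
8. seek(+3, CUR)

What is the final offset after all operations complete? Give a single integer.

Answer: 26

Derivation:
After 1 (read(8)): returned '620SXUIM', offset=8
After 2 (tell()): offset=8
After 3 (tell()): offset=8
After 4 (seek(+5, CUR)): offset=13
After 5 (tell()): offset=13
After 6 (read(2)): returned 'CB', offset=15
After 7 (read(8)): returned 'MU9DOWN5', offset=23
After 8 (seek(+3, CUR)): offset=26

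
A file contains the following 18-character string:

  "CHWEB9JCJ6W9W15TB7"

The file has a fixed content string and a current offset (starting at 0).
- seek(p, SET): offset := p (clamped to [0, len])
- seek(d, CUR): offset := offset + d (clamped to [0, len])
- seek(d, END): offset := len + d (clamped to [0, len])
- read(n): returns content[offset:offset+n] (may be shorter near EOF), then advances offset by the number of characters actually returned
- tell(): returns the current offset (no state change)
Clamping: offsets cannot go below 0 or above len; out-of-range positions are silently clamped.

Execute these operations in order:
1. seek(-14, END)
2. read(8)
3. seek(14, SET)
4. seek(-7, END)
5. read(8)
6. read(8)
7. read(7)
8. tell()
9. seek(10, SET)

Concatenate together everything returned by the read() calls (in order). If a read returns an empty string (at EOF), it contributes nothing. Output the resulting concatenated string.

Answer: B9JCJ6W99W15TB7

Derivation:
After 1 (seek(-14, END)): offset=4
After 2 (read(8)): returned 'B9JCJ6W9', offset=12
After 3 (seek(14, SET)): offset=14
After 4 (seek(-7, END)): offset=11
After 5 (read(8)): returned '9W15TB7', offset=18
After 6 (read(8)): returned '', offset=18
After 7 (read(7)): returned '', offset=18
After 8 (tell()): offset=18
After 9 (seek(10, SET)): offset=10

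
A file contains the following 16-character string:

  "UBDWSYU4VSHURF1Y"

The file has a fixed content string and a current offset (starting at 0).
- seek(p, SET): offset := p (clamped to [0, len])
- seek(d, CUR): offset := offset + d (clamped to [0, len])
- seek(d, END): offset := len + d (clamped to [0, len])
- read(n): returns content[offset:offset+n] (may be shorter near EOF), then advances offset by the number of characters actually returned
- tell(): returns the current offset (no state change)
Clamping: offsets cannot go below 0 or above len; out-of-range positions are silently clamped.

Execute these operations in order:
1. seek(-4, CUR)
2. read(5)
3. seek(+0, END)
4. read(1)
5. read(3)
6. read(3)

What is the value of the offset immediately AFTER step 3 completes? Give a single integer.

Answer: 16

Derivation:
After 1 (seek(-4, CUR)): offset=0
After 2 (read(5)): returned 'UBDWS', offset=5
After 3 (seek(+0, END)): offset=16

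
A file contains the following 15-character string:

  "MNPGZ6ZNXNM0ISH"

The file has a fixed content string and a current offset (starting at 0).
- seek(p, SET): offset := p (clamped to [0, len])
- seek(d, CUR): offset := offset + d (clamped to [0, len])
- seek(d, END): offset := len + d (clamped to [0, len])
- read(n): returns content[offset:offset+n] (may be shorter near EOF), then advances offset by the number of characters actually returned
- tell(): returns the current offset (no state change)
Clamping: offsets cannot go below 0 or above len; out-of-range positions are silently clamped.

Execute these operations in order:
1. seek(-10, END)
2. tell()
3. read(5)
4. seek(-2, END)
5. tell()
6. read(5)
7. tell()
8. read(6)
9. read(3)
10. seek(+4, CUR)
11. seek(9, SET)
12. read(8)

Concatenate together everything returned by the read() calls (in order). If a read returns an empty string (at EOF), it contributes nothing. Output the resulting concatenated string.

After 1 (seek(-10, END)): offset=5
After 2 (tell()): offset=5
After 3 (read(5)): returned '6ZNXN', offset=10
After 4 (seek(-2, END)): offset=13
After 5 (tell()): offset=13
After 6 (read(5)): returned 'SH', offset=15
After 7 (tell()): offset=15
After 8 (read(6)): returned '', offset=15
After 9 (read(3)): returned '', offset=15
After 10 (seek(+4, CUR)): offset=15
After 11 (seek(9, SET)): offset=9
After 12 (read(8)): returned 'NM0ISH', offset=15

Answer: 6ZNXNSHNM0ISH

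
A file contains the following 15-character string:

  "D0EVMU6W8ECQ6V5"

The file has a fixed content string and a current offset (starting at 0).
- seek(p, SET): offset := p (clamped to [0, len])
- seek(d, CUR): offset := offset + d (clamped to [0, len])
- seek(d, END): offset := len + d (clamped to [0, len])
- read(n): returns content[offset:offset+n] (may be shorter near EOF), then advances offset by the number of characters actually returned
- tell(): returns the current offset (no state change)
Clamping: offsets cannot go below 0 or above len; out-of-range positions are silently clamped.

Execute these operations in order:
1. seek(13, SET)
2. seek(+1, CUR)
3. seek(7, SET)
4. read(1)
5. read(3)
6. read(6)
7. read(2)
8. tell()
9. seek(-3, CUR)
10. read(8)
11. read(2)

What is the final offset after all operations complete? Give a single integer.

After 1 (seek(13, SET)): offset=13
After 2 (seek(+1, CUR)): offset=14
After 3 (seek(7, SET)): offset=7
After 4 (read(1)): returned 'W', offset=8
After 5 (read(3)): returned '8EC', offset=11
After 6 (read(6)): returned 'Q6V5', offset=15
After 7 (read(2)): returned '', offset=15
After 8 (tell()): offset=15
After 9 (seek(-3, CUR)): offset=12
After 10 (read(8)): returned '6V5', offset=15
After 11 (read(2)): returned '', offset=15

Answer: 15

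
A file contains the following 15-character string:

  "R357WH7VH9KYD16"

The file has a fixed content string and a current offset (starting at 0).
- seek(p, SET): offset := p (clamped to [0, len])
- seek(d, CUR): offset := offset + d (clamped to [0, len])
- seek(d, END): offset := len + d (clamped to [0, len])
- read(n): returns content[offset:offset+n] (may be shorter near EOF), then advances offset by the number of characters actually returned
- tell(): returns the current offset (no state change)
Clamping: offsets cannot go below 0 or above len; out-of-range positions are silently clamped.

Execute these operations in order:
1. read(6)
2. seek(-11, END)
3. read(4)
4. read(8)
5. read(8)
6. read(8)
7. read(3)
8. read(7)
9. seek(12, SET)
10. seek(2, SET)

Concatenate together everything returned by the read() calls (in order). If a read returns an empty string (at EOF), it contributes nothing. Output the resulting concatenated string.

After 1 (read(6)): returned 'R357WH', offset=6
After 2 (seek(-11, END)): offset=4
After 3 (read(4)): returned 'WH7V', offset=8
After 4 (read(8)): returned 'H9KYD16', offset=15
After 5 (read(8)): returned '', offset=15
After 6 (read(8)): returned '', offset=15
After 7 (read(3)): returned '', offset=15
After 8 (read(7)): returned '', offset=15
After 9 (seek(12, SET)): offset=12
After 10 (seek(2, SET)): offset=2

Answer: R357WHWH7VH9KYD16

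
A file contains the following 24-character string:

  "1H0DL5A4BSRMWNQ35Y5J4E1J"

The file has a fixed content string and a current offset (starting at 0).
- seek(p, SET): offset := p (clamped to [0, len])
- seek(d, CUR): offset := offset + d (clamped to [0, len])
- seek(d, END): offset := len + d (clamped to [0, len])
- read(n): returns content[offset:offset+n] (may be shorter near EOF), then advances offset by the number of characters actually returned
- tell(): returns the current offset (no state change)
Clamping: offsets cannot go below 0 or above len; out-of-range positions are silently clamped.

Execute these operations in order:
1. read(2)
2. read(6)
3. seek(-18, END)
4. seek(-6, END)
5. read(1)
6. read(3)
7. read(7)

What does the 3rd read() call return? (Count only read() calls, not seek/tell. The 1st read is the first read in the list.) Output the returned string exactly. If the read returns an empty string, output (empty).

Answer: 5

Derivation:
After 1 (read(2)): returned '1H', offset=2
After 2 (read(6)): returned '0DL5A4', offset=8
After 3 (seek(-18, END)): offset=6
After 4 (seek(-6, END)): offset=18
After 5 (read(1)): returned '5', offset=19
After 6 (read(3)): returned 'J4E', offset=22
After 7 (read(7)): returned '1J', offset=24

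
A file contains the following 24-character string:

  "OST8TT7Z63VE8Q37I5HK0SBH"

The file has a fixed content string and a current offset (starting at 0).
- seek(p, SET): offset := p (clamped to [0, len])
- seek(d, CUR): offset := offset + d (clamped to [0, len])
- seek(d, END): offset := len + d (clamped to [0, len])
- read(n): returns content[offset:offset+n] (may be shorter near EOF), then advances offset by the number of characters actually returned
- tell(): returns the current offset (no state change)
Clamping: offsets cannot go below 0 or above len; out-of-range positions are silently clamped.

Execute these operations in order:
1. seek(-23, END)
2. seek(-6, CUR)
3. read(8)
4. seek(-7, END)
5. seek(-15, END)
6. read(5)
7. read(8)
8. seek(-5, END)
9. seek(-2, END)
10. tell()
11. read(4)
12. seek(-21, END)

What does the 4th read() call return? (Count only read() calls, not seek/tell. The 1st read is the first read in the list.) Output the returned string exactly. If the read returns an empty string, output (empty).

Answer: BH

Derivation:
After 1 (seek(-23, END)): offset=1
After 2 (seek(-6, CUR)): offset=0
After 3 (read(8)): returned 'OST8TT7Z', offset=8
After 4 (seek(-7, END)): offset=17
After 5 (seek(-15, END)): offset=9
After 6 (read(5)): returned '3VE8Q', offset=14
After 7 (read(8)): returned '37I5HK0S', offset=22
After 8 (seek(-5, END)): offset=19
After 9 (seek(-2, END)): offset=22
After 10 (tell()): offset=22
After 11 (read(4)): returned 'BH', offset=24
After 12 (seek(-21, END)): offset=3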